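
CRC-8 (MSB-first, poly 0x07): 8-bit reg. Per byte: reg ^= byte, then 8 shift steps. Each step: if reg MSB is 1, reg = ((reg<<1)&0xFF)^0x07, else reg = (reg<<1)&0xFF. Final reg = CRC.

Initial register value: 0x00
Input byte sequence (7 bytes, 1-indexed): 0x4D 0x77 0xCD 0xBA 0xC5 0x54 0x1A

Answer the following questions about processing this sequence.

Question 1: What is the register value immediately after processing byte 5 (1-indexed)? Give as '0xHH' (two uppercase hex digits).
After byte 1 (0x4D): reg=0xE4
After byte 2 (0x77): reg=0xF0
After byte 3 (0xCD): reg=0xB3
After byte 4 (0xBA): reg=0x3F
After byte 5 (0xC5): reg=0xE8

Answer: 0xE8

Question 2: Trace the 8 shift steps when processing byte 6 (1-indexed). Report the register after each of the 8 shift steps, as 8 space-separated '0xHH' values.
After byte 1 (0x4D): reg=0xE4
After byte 2 (0x77): reg=0xF0
After byte 3 (0xCD): reg=0xB3
After byte 4 (0xBA): reg=0x3F
After byte 5 (0xC5): reg=0xE8
Register before byte 6: 0xE8
After XOR with byte 0x54: 0xBC

Answer: 0x7F 0xFE 0xFB 0xF1 0xE5 0xCD 0x9D 0x3D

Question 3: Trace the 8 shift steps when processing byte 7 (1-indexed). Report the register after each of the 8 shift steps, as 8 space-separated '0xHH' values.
Answer: 0x4E 0x9C 0x3F 0x7E 0xFC 0xFF 0xF9 0xF5

Derivation:
After byte 1 (0x4D): reg=0xE4
After byte 2 (0x77): reg=0xF0
After byte 3 (0xCD): reg=0xB3
After byte 4 (0xBA): reg=0x3F
After byte 5 (0xC5): reg=0xE8
After byte 6 (0x54): reg=0x3D
Register before byte 7: 0x3D
After XOR with byte 0x1A: 0x27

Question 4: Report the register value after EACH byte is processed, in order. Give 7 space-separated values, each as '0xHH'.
0xE4 0xF0 0xB3 0x3F 0xE8 0x3D 0xF5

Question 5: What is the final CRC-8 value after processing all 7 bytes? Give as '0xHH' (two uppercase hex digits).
Answer: 0xF5

Derivation:
After byte 1 (0x4D): reg=0xE4
After byte 2 (0x77): reg=0xF0
After byte 3 (0xCD): reg=0xB3
After byte 4 (0xBA): reg=0x3F
After byte 5 (0xC5): reg=0xE8
After byte 6 (0x54): reg=0x3D
After byte 7 (0x1A): reg=0xF5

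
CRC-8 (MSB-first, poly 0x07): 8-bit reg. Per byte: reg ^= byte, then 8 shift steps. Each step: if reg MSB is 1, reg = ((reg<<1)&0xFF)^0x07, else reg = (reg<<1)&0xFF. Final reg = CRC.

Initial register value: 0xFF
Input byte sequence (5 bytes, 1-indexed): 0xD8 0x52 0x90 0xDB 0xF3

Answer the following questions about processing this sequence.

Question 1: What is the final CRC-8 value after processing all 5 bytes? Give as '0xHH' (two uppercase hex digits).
After byte 1 (0xD8): reg=0xF5
After byte 2 (0x52): reg=0x7C
After byte 3 (0x90): reg=0x8A
After byte 4 (0xDB): reg=0xB0
After byte 5 (0xF3): reg=0xCE

Answer: 0xCE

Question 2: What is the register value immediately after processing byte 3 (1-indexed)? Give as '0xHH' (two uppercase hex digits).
After byte 1 (0xD8): reg=0xF5
After byte 2 (0x52): reg=0x7C
After byte 3 (0x90): reg=0x8A

Answer: 0x8A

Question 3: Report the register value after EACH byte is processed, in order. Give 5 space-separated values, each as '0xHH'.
0xF5 0x7C 0x8A 0xB0 0xCE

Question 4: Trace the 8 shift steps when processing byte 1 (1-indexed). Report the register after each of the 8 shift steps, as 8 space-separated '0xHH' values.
Answer: 0x4E 0x9C 0x3F 0x7E 0xFC 0xFF 0xF9 0xF5

Derivation:
Register before byte 1: 0xFF
After XOR with byte 0xD8: 0x27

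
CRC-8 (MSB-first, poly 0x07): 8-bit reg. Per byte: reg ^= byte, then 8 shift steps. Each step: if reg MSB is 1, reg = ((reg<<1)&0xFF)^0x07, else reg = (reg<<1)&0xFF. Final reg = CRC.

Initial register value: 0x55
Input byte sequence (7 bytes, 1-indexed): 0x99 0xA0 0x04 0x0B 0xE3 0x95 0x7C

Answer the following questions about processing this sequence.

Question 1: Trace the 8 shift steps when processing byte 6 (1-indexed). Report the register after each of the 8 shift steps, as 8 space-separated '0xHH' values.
After byte 1 (0x99): reg=0x6A
After byte 2 (0xA0): reg=0x78
After byte 3 (0x04): reg=0x73
After byte 4 (0x0B): reg=0x6F
After byte 5 (0xE3): reg=0xAD
Register before byte 6: 0xAD
After XOR with byte 0x95: 0x38

Answer: 0x70 0xE0 0xC7 0x89 0x15 0x2A 0x54 0xA8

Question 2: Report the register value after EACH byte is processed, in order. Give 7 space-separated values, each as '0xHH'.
0x6A 0x78 0x73 0x6F 0xAD 0xA8 0x22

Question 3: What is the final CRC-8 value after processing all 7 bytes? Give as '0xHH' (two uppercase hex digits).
Answer: 0x22

Derivation:
After byte 1 (0x99): reg=0x6A
After byte 2 (0xA0): reg=0x78
After byte 3 (0x04): reg=0x73
After byte 4 (0x0B): reg=0x6F
After byte 5 (0xE3): reg=0xAD
After byte 6 (0x95): reg=0xA8
After byte 7 (0x7C): reg=0x22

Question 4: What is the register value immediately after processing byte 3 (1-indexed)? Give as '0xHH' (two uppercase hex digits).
Answer: 0x73

Derivation:
After byte 1 (0x99): reg=0x6A
After byte 2 (0xA0): reg=0x78
After byte 3 (0x04): reg=0x73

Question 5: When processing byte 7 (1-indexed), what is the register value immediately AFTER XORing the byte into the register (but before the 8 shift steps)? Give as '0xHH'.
Register before byte 7: 0xA8
Byte 7: 0x7C
0xA8 XOR 0x7C = 0xD4

Answer: 0xD4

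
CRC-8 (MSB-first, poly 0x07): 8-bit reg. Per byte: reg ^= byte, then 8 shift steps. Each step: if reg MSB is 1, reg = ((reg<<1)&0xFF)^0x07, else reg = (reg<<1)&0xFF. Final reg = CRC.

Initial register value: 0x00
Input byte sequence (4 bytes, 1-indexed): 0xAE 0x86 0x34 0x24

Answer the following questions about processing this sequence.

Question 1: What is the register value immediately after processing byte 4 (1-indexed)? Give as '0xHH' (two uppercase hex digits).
After byte 1 (0xAE): reg=0x43
After byte 2 (0x86): reg=0x55
After byte 3 (0x34): reg=0x20
After byte 4 (0x24): reg=0x1C

Answer: 0x1C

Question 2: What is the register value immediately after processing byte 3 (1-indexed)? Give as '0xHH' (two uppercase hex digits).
Answer: 0x20

Derivation:
After byte 1 (0xAE): reg=0x43
After byte 2 (0x86): reg=0x55
After byte 3 (0x34): reg=0x20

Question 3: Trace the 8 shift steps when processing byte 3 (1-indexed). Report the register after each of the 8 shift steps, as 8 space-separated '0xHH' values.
After byte 1 (0xAE): reg=0x43
After byte 2 (0x86): reg=0x55
Register before byte 3: 0x55
After XOR with byte 0x34: 0x61

Answer: 0xC2 0x83 0x01 0x02 0x04 0x08 0x10 0x20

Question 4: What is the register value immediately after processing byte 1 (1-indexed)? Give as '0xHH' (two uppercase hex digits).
Answer: 0x43

Derivation:
After byte 1 (0xAE): reg=0x43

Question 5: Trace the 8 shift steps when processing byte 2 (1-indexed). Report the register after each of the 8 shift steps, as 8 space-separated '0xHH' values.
Answer: 0x8D 0x1D 0x3A 0x74 0xE8 0xD7 0xA9 0x55

Derivation:
After byte 1 (0xAE): reg=0x43
Register before byte 2: 0x43
After XOR with byte 0x86: 0xC5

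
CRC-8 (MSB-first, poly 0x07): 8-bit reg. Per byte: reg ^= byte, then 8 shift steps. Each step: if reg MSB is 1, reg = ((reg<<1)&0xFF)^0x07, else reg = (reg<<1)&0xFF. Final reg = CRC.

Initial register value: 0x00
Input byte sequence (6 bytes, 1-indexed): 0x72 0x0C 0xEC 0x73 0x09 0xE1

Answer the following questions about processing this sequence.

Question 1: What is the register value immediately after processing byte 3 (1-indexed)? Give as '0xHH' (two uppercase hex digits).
Answer: 0xC7

Derivation:
After byte 1 (0x72): reg=0x59
After byte 2 (0x0C): reg=0xAC
After byte 3 (0xEC): reg=0xC7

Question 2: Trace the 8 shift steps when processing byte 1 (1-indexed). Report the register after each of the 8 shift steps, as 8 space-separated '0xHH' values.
Answer: 0xE4 0xCF 0x99 0x35 0x6A 0xD4 0xAF 0x59

Derivation:
Register before byte 1: 0x00
After XOR with byte 0x72: 0x72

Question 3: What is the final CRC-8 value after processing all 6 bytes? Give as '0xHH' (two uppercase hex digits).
Answer: 0x55

Derivation:
After byte 1 (0x72): reg=0x59
After byte 2 (0x0C): reg=0xAC
After byte 3 (0xEC): reg=0xC7
After byte 4 (0x73): reg=0x05
After byte 5 (0x09): reg=0x24
After byte 6 (0xE1): reg=0x55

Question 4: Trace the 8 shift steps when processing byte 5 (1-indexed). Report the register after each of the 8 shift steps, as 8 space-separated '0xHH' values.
After byte 1 (0x72): reg=0x59
After byte 2 (0x0C): reg=0xAC
After byte 3 (0xEC): reg=0xC7
After byte 4 (0x73): reg=0x05
Register before byte 5: 0x05
After XOR with byte 0x09: 0x0C

Answer: 0x18 0x30 0x60 0xC0 0x87 0x09 0x12 0x24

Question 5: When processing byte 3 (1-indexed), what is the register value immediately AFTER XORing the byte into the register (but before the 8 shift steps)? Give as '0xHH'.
Answer: 0x40

Derivation:
Register before byte 3: 0xAC
Byte 3: 0xEC
0xAC XOR 0xEC = 0x40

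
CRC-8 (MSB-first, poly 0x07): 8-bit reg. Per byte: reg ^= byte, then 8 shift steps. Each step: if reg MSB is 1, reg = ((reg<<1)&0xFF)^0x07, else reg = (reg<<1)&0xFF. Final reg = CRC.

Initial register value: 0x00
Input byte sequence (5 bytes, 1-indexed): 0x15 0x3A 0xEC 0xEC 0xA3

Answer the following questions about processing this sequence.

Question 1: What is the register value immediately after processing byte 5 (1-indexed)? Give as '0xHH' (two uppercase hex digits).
After byte 1 (0x15): reg=0x6B
After byte 2 (0x3A): reg=0xB0
After byte 3 (0xEC): reg=0x93
After byte 4 (0xEC): reg=0x7A
After byte 5 (0xA3): reg=0x01

Answer: 0x01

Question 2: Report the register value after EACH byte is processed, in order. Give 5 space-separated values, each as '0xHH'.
0x6B 0xB0 0x93 0x7A 0x01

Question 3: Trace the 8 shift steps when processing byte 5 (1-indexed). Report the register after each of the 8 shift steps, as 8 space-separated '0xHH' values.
After byte 1 (0x15): reg=0x6B
After byte 2 (0x3A): reg=0xB0
After byte 3 (0xEC): reg=0x93
After byte 4 (0xEC): reg=0x7A
Register before byte 5: 0x7A
After XOR with byte 0xA3: 0xD9

Answer: 0xB5 0x6D 0xDA 0xB3 0x61 0xC2 0x83 0x01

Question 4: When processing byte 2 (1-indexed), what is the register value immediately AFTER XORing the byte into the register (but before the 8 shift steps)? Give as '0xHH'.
Answer: 0x51

Derivation:
Register before byte 2: 0x6B
Byte 2: 0x3A
0x6B XOR 0x3A = 0x51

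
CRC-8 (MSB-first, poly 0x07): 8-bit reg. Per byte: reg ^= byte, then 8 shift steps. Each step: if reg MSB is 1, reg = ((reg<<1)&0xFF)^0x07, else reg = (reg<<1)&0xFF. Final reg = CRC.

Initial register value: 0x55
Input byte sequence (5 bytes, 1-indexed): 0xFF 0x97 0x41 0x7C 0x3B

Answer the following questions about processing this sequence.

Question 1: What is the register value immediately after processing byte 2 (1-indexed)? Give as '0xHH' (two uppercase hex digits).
After byte 1 (0xFF): reg=0x5F
After byte 2 (0x97): reg=0x76

Answer: 0x76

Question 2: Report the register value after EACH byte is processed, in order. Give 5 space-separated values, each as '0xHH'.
0x5F 0x76 0x85 0xE1 0x08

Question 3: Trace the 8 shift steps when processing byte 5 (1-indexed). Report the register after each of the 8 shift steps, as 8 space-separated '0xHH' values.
After byte 1 (0xFF): reg=0x5F
After byte 2 (0x97): reg=0x76
After byte 3 (0x41): reg=0x85
After byte 4 (0x7C): reg=0xE1
Register before byte 5: 0xE1
After XOR with byte 0x3B: 0xDA

Answer: 0xB3 0x61 0xC2 0x83 0x01 0x02 0x04 0x08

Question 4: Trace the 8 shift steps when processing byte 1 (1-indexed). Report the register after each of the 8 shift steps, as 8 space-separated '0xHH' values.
Register before byte 1: 0x55
After XOR with byte 0xFF: 0xAA

Answer: 0x53 0xA6 0x4B 0x96 0x2B 0x56 0xAC 0x5F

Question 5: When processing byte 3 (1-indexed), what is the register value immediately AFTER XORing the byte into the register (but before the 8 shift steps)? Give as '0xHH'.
Answer: 0x37

Derivation:
Register before byte 3: 0x76
Byte 3: 0x41
0x76 XOR 0x41 = 0x37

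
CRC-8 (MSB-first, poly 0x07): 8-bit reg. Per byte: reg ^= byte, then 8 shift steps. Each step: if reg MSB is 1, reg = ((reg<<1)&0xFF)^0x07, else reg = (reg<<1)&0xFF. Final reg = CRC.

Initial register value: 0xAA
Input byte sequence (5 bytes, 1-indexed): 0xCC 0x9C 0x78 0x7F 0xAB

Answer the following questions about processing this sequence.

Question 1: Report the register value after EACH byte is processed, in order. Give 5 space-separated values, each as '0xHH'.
0x35 0x56 0xCA 0x02 0x56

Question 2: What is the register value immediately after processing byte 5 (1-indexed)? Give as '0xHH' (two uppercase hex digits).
Answer: 0x56

Derivation:
After byte 1 (0xCC): reg=0x35
After byte 2 (0x9C): reg=0x56
After byte 3 (0x78): reg=0xCA
After byte 4 (0x7F): reg=0x02
After byte 5 (0xAB): reg=0x56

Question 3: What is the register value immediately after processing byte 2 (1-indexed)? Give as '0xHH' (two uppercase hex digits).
Answer: 0x56

Derivation:
After byte 1 (0xCC): reg=0x35
After byte 2 (0x9C): reg=0x56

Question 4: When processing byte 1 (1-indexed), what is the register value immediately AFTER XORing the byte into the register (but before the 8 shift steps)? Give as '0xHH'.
Register before byte 1: 0xAA
Byte 1: 0xCC
0xAA XOR 0xCC = 0x66

Answer: 0x66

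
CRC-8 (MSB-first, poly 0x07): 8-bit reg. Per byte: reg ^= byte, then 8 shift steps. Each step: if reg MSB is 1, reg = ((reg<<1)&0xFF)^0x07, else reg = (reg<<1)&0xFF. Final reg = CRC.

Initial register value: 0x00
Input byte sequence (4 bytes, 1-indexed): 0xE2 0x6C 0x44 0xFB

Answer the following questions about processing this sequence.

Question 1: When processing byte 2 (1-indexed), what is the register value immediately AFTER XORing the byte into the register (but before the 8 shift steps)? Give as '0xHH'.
Answer: 0xCC

Derivation:
Register before byte 2: 0xA0
Byte 2: 0x6C
0xA0 XOR 0x6C = 0xCC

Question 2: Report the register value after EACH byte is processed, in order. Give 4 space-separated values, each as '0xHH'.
0xA0 0x6A 0xCA 0x97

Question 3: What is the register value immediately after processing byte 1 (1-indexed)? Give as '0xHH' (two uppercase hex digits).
After byte 1 (0xE2): reg=0xA0

Answer: 0xA0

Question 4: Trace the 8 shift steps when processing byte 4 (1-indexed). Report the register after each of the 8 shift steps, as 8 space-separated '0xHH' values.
After byte 1 (0xE2): reg=0xA0
After byte 2 (0x6C): reg=0x6A
After byte 3 (0x44): reg=0xCA
Register before byte 4: 0xCA
After XOR with byte 0xFB: 0x31

Answer: 0x62 0xC4 0x8F 0x19 0x32 0x64 0xC8 0x97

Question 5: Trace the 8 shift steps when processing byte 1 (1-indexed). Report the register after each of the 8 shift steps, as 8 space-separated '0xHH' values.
Answer: 0xC3 0x81 0x05 0x0A 0x14 0x28 0x50 0xA0

Derivation:
Register before byte 1: 0x00
After XOR with byte 0xE2: 0xE2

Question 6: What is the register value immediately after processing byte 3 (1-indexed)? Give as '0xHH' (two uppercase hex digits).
Answer: 0xCA

Derivation:
After byte 1 (0xE2): reg=0xA0
After byte 2 (0x6C): reg=0x6A
After byte 3 (0x44): reg=0xCA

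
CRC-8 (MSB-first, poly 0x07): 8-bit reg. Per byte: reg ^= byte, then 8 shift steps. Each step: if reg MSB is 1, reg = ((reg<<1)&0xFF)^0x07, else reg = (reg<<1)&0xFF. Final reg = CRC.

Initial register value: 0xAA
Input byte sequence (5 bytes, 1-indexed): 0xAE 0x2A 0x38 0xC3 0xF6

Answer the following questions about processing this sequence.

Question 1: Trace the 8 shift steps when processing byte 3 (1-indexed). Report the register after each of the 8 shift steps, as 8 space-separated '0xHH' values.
Answer: 0x73 0xE6 0xCB 0x91 0x25 0x4A 0x94 0x2F

Derivation:
After byte 1 (0xAE): reg=0x1C
After byte 2 (0x2A): reg=0x82
Register before byte 3: 0x82
After XOR with byte 0x38: 0xBA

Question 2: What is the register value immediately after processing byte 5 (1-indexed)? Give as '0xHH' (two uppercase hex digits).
Answer: 0x73

Derivation:
After byte 1 (0xAE): reg=0x1C
After byte 2 (0x2A): reg=0x82
After byte 3 (0x38): reg=0x2F
After byte 4 (0xC3): reg=0x8A
After byte 5 (0xF6): reg=0x73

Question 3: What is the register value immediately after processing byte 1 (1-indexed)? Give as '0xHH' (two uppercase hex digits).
Answer: 0x1C

Derivation:
After byte 1 (0xAE): reg=0x1C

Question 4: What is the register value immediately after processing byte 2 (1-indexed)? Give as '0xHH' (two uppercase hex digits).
After byte 1 (0xAE): reg=0x1C
After byte 2 (0x2A): reg=0x82

Answer: 0x82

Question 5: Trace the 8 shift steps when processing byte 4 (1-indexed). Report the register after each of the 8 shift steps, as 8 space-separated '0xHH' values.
Answer: 0xDF 0xB9 0x75 0xEA 0xD3 0xA1 0x45 0x8A

Derivation:
After byte 1 (0xAE): reg=0x1C
After byte 2 (0x2A): reg=0x82
After byte 3 (0x38): reg=0x2F
Register before byte 4: 0x2F
After XOR with byte 0xC3: 0xEC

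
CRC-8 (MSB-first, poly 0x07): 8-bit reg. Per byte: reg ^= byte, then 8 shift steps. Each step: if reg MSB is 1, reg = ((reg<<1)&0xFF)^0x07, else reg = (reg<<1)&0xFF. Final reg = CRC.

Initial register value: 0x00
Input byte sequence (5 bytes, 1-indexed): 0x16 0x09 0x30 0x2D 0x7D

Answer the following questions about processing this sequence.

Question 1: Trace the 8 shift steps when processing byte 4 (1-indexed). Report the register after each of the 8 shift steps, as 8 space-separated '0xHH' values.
Answer: 0xB9 0x75 0xEA 0xD3 0xA1 0x45 0x8A 0x13

Derivation:
After byte 1 (0x16): reg=0x62
After byte 2 (0x09): reg=0x16
After byte 3 (0x30): reg=0xF2
Register before byte 4: 0xF2
After XOR with byte 0x2D: 0xDF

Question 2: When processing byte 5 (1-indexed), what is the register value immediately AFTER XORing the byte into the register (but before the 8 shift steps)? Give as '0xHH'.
Register before byte 5: 0x13
Byte 5: 0x7D
0x13 XOR 0x7D = 0x6E

Answer: 0x6E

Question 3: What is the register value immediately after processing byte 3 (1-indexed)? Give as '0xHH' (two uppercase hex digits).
After byte 1 (0x16): reg=0x62
After byte 2 (0x09): reg=0x16
After byte 3 (0x30): reg=0xF2

Answer: 0xF2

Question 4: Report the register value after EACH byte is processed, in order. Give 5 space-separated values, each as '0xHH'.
0x62 0x16 0xF2 0x13 0x0D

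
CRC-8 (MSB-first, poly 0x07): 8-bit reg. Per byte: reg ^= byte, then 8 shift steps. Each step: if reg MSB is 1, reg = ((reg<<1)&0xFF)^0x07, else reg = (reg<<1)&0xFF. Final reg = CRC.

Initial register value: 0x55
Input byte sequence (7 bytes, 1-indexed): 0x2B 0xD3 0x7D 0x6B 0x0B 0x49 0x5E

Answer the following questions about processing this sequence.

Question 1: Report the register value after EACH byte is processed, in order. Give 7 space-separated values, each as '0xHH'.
0x7D 0x43 0xBA 0x39 0x9E 0x2B 0x4C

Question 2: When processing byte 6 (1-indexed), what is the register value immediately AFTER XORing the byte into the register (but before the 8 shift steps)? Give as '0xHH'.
Register before byte 6: 0x9E
Byte 6: 0x49
0x9E XOR 0x49 = 0xD7

Answer: 0xD7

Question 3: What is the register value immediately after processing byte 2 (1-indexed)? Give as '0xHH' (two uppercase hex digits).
After byte 1 (0x2B): reg=0x7D
After byte 2 (0xD3): reg=0x43

Answer: 0x43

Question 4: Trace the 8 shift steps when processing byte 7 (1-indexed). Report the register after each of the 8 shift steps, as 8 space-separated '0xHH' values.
Answer: 0xEA 0xD3 0xA1 0x45 0x8A 0x13 0x26 0x4C

Derivation:
After byte 1 (0x2B): reg=0x7D
After byte 2 (0xD3): reg=0x43
After byte 3 (0x7D): reg=0xBA
After byte 4 (0x6B): reg=0x39
After byte 5 (0x0B): reg=0x9E
After byte 6 (0x49): reg=0x2B
Register before byte 7: 0x2B
After XOR with byte 0x5E: 0x75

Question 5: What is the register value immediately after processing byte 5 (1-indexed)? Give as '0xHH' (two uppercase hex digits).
Answer: 0x9E

Derivation:
After byte 1 (0x2B): reg=0x7D
After byte 2 (0xD3): reg=0x43
After byte 3 (0x7D): reg=0xBA
After byte 4 (0x6B): reg=0x39
After byte 5 (0x0B): reg=0x9E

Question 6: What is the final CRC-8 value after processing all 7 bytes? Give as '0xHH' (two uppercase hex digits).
Answer: 0x4C

Derivation:
After byte 1 (0x2B): reg=0x7D
After byte 2 (0xD3): reg=0x43
After byte 3 (0x7D): reg=0xBA
After byte 4 (0x6B): reg=0x39
After byte 5 (0x0B): reg=0x9E
After byte 6 (0x49): reg=0x2B
After byte 7 (0x5E): reg=0x4C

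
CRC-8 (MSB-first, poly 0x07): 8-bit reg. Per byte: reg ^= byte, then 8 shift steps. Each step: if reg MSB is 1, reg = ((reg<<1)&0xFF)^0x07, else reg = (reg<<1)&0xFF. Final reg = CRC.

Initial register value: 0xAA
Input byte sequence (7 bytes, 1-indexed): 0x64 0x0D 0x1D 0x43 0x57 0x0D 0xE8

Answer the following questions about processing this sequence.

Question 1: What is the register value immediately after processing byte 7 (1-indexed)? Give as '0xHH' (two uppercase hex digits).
After byte 1 (0x64): reg=0x64
After byte 2 (0x0D): reg=0x18
After byte 3 (0x1D): reg=0x1B
After byte 4 (0x43): reg=0x8F
After byte 5 (0x57): reg=0x06
After byte 6 (0x0D): reg=0x31
After byte 7 (0xE8): reg=0x01

Answer: 0x01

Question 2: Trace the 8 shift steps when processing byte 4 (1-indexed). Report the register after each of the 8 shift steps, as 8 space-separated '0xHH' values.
Answer: 0xB0 0x67 0xCE 0x9B 0x31 0x62 0xC4 0x8F

Derivation:
After byte 1 (0x64): reg=0x64
After byte 2 (0x0D): reg=0x18
After byte 3 (0x1D): reg=0x1B
Register before byte 4: 0x1B
After XOR with byte 0x43: 0x58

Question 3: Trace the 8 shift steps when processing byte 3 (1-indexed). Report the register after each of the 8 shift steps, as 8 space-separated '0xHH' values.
After byte 1 (0x64): reg=0x64
After byte 2 (0x0D): reg=0x18
Register before byte 3: 0x18
After XOR with byte 0x1D: 0x05

Answer: 0x0A 0x14 0x28 0x50 0xA0 0x47 0x8E 0x1B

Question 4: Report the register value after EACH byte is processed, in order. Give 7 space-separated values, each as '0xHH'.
0x64 0x18 0x1B 0x8F 0x06 0x31 0x01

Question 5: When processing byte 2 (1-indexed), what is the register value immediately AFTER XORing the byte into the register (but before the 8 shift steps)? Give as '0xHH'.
Register before byte 2: 0x64
Byte 2: 0x0D
0x64 XOR 0x0D = 0x69

Answer: 0x69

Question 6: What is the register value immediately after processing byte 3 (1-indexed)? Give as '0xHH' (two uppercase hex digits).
After byte 1 (0x64): reg=0x64
After byte 2 (0x0D): reg=0x18
After byte 3 (0x1D): reg=0x1B

Answer: 0x1B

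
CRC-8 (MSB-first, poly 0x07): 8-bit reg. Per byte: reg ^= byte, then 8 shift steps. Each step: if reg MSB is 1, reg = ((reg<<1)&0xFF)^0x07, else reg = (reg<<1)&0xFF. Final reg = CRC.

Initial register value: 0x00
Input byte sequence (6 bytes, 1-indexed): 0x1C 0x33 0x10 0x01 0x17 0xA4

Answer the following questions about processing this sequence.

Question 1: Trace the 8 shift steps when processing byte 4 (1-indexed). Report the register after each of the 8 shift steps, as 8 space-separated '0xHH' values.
After byte 1 (0x1C): reg=0x54
After byte 2 (0x33): reg=0x32
After byte 3 (0x10): reg=0xEE
Register before byte 4: 0xEE
After XOR with byte 0x01: 0xEF

Answer: 0xD9 0xB5 0x6D 0xDA 0xB3 0x61 0xC2 0x83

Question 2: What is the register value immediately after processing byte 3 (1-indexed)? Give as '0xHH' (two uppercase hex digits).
Answer: 0xEE

Derivation:
After byte 1 (0x1C): reg=0x54
After byte 2 (0x33): reg=0x32
After byte 3 (0x10): reg=0xEE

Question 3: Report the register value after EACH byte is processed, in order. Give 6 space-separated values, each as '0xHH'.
0x54 0x32 0xEE 0x83 0xE5 0xC0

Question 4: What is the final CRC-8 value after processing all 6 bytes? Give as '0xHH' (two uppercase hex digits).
Answer: 0xC0

Derivation:
After byte 1 (0x1C): reg=0x54
After byte 2 (0x33): reg=0x32
After byte 3 (0x10): reg=0xEE
After byte 4 (0x01): reg=0x83
After byte 5 (0x17): reg=0xE5
After byte 6 (0xA4): reg=0xC0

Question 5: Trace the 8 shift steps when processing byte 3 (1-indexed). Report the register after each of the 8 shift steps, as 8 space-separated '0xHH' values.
Answer: 0x44 0x88 0x17 0x2E 0x5C 0xB8 0x77 0xEE

Derivation:
After byte 1 (0x1C): reg=0x54
After byte 2 (0x33): reg=0x32
Register before byte 3: 0x32
After XOR with byte 0x10: 0x22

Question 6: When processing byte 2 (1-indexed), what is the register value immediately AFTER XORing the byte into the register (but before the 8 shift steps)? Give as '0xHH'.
Register before byte 2: 0x54
Byte 2: 0x33
0x54 XOR 0x33 = 0x67

Answer: 0x67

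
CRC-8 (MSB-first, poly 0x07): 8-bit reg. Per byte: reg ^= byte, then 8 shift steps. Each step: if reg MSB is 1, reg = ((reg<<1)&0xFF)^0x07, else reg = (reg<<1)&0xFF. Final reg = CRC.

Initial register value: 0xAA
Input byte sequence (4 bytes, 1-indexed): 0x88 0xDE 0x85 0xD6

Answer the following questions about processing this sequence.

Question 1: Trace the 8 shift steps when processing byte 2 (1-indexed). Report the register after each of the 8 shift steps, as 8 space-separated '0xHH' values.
Answer: 0x60 0xC0 0x87 0x09 0x12 0x24 0x48 0x90

Derivation:
After byte 1 (0x88): reg=0xEE
Register before byte 2: 0xEE
After XOR with byte 0xDE: 0x30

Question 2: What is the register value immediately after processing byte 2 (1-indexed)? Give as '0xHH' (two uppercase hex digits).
After byte 1 (0x88): reg=0xEE
After byte 2 (0xDE): reg=0x90

Answer: 0x90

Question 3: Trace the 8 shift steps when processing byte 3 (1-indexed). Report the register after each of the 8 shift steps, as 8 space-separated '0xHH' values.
Answer: 0x2A 0x54 0xA8 0x57 0xAE 0x5B 0xB6 0x6B

Derivation:
After byte 1 (0x88): reg=0xEE
After byte 2 (0xDE): reg=0x90
Register before byte 3: 0x90
After XOR with byte 0x85: 0x15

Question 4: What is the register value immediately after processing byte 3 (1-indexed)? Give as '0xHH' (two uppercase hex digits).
Answer: 0x6B

Derivation:
After byte 1 (0x88): reg=0xEE
After byte 2 (0xDE): reg=0x90
After byte 3 (0x85): reg=0x6B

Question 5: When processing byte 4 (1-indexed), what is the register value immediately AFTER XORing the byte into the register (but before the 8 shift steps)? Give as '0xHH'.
Register before byte 4: 0x6B
Byte 4: 0xD6
0x6B XOR 0xD6 = 0xBD

Answer: 0xBD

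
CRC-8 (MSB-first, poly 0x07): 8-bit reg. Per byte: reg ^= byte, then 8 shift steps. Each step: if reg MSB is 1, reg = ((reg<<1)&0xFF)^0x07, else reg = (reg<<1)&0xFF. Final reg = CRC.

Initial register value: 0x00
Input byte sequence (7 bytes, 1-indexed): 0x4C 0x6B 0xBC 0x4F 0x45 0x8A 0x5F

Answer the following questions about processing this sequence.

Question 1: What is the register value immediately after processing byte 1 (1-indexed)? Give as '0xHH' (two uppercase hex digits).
Answer: 0xE3

Derivation:
After byte 1 (0x4C): reg=0xE3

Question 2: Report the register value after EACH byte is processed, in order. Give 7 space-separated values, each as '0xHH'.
0xE3 0xB1 0x23 0x03 0xD5 0x9A 0x55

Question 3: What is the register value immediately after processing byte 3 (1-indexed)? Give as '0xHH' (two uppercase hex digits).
Answer: 0x23

Derivation:
After byte 1 (0x4C): reg=0xE3
After byte 2 (0x6B): reg=0xB1
After byte 3 (0xBC): reg=0x23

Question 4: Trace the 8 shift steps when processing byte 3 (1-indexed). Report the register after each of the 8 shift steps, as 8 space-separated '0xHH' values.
Answer: 0x1A 0x34 0x68 0xD0 0xA7 0x49 0x92 0x23

Derivation:
After byte 1 (0x4C): reg=0xE3
After byte 2 (0x6B): reg=0xB1
Register before byte 3: 0xB1
After XOR with byte 0xBC: 0x0D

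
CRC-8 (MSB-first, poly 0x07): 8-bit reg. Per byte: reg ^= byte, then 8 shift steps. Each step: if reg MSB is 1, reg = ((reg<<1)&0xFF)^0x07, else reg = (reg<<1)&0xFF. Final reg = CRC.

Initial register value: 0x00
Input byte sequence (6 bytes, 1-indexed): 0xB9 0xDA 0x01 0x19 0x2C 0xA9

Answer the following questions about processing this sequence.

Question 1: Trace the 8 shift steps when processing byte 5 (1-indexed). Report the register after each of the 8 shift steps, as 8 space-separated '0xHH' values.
Answer: 0xC7 0x89 0x15 0x2A 0x54 0xA8 0x57 0xAE

Derivation:
After byte 1 (0xB9): reg=0x26
After byte 2 (0xDA): reg=0xFA
After byte 3 (0x01): reg=0xEF
After byte 4 (0x19): reg=0xCC
Register before byte 5: 0xCC
After XOR with byte 0x2C: 0xE0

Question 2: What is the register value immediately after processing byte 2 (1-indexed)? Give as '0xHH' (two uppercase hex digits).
After byte 1 (0xB9): reg=0x26
After byte 2 (0xDA): reg=0xFA

Answer: 0xFA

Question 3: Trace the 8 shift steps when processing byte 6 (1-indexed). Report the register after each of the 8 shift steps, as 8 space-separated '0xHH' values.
Answer: 0x0E 0x1C 0x38 0x70 0xE0 0xC7 0x89 0x15

Derivation:
After byte 1 (0xB9): reg=0x26
After byte 2 (0xDA): reg=0xFA
After byte 3 (0x01): reg=0xEF
After byte 4 (0x19): reg=0xCC
After byte 5 (0x2C): reg=0xAE
Register before byte 6: 0xAE
After XOR with byte 0xA9: 0x07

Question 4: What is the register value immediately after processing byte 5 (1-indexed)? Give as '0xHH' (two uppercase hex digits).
After byte 1 (0xB9): reg=0x26
After byte 2 (0xDA): reg=0xFA
After byte 3 (0x01): reg=0xEF
After byte 4 (0x19): reg=0xCC
After byte 5 (0x2C): reg=0xAE

Answer: 0xAE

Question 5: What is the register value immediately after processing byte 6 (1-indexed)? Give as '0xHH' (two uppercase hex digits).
Answer: 0x15

Derivation:
After byte 1 (0xB9): reg=0x26
After byte 2 (0xDA): reg=0xFA
After byte 3 (0x01): reg=0xEF
After byte 4 (0x19): reg=0xCC
After byte 5 (0x2C): reg=0xAE
After byte 6 (0xA9): reg=0x15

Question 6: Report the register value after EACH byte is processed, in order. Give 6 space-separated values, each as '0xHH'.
0x26 0xFA 0xEF 0xCC 0xAE 0x15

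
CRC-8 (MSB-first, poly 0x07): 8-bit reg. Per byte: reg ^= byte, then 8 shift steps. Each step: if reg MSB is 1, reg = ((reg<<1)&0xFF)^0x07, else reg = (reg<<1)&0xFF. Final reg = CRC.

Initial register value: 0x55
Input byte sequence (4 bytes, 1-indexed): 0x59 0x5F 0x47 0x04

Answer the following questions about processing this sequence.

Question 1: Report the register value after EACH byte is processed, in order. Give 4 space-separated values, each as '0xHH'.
0x24 0x66 0xE7 0xA7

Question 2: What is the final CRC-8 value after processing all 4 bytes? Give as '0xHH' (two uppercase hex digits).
After byte 1 (0x59): reg=0x24
After byte 2 (0x5F): reg=0x66
After byte 3 (0x47): reg=0xE7
After byte 4 (0x04): reg=0xA7

Answer: 0xA7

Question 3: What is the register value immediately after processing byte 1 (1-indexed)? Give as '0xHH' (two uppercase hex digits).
After byte 1 (0x59): reg=0x24

Answer: 0x24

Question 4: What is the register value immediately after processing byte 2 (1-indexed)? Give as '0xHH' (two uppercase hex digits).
After byte 1 (0x59): reg=0x24
After byte 2 (0x5F): reg=0x66

Answer: 0x66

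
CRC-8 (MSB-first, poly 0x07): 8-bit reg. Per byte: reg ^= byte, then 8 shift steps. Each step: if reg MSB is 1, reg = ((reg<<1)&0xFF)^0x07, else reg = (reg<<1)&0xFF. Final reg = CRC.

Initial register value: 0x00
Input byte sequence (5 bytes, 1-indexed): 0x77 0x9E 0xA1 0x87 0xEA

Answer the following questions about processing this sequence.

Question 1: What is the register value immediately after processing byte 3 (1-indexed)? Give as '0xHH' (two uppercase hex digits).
Answer: 0x28

Derivation:
After byte 1 (0x77): reg=0x42
After byte 2 (0x9E): reg=0x1A
After byte 3 (0xA1): reg=0x28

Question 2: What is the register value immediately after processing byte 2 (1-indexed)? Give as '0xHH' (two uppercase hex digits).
Answer: 0x1A

Derivation:
After byte 1 (0x77): reg=0x42
After byte 2 (0x9E): reg=0x1A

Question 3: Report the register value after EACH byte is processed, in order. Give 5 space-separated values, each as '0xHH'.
0x42 0x1A 0x28 0x44 0x43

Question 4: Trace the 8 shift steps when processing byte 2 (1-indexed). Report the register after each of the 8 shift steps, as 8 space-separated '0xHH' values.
After byte 1 (0x77): reg=0x42
Register before byte 2: 0x42
After XOR with byte 0x9E: 0xDC

Answer: 0xBF 0x79 0xF2 0xE3 0xC1 0x85 0x0D 0x1A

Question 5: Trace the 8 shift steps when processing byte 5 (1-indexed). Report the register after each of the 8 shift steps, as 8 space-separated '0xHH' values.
After byte 1 (0x77): reg=0x42
After byte 2 (0x9E): reg=0x1A
After byte 3 (0xA1): reg=0x28
After byte 4 (0x87): reg=0x44
Register before byte 5: 0x44
After XOR with byte 0xEA: 0xAE

Answer: 0x5B 0xB6 0x6B 0xD6 0xAB 0x51 0xA2 0x43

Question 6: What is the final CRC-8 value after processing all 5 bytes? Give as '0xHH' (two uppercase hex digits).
Answer: 0x43

Derivation:
After byte 1 (0x77): reg=0x42
After byte 2 (0x9E): reg=0x1A
After byte 3 (0xA1): reg=0x28
After byte 4 (0x87): reg=0x44
After byte 5 (0xEA): reg=0x43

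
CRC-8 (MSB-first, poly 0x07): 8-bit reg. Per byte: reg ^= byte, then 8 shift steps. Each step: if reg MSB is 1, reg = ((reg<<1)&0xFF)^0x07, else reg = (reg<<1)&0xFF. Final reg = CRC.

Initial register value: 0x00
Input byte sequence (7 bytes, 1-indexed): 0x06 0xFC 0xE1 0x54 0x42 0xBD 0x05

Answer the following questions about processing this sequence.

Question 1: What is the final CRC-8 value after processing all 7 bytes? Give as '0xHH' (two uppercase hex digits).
Answer: 0x08

Derivation:
After byte 1 (0x06): reg=0x12
After byte 2 (0xFC): reg=0x84
After byte 3 (0xE1): reg=0x3C
After byte 4 (0x54): reg=0x1F
After byte 5 (0x42): reg=0x94
After byte 6 (0xBD): reg=0xDF
After byte 7 (0x05): reg=0x08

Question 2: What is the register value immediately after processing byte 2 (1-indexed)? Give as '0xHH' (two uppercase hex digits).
After byte 1 (0x06): reg=0x12
After byte 2 (0xFC): reg=0x84

Answer: 0x84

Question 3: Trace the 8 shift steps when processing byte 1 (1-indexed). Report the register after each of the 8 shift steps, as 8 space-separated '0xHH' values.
Register before byte 1: 0x00
After XOR with byte 0x06: 0x06

Answer: 0x0C 0x18 0x30 0x60 0xC0 0x87 0x09 0x12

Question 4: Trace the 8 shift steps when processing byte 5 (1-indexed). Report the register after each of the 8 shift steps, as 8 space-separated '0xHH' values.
Answer: 0xBA 0x73 0xE6 0xCB 0x91 0x25 0x4A 0x94

Derivation:
After byte 1 (0x06): reg=0x12
After byte 2 (0xFC): reg=0x84
After byte 3 (0xE1): reg=0x3C
After byte 4 (0x54): reg=0x1F
Register before byte 5: 0x1F
After XOR with byte 0x42: 0x5D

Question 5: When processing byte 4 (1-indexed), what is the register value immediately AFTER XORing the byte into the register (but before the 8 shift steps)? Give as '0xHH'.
Answer: 0x68

Derivation:
Register before byte 4: 0x3C
Byte 4: 0x54
0x3C XOR 0x54 = 0x68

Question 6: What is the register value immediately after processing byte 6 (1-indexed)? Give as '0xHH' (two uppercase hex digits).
After byte 1 (0x06): reg=0x12
After byte 2 (0xFC): reg=0x84
After byte 3 (0xE1): reg=0x3C
After byte 4 (0x54): reg=0x1F
After byte 5 (0x42): reg=0x94
After byte 6 (0xBD): reg=0xDF

Answer: 0xDF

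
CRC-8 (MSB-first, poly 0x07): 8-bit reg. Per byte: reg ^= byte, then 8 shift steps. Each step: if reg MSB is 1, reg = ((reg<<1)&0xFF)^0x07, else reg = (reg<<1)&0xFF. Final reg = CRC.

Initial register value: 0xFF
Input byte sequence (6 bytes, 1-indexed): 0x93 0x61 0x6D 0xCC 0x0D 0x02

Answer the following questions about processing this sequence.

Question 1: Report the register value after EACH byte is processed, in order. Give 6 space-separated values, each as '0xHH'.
0x03 0x29 0xDB 0x65 0x1F 0x53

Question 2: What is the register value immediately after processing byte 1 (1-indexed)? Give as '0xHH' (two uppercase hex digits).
After byte 1 (0x93): reg=0x03

Answer: 0x03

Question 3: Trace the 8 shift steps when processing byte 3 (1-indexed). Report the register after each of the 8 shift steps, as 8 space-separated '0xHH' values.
Answer: 0x88 0x17 0x2E 0x5C 0xB8 0x77 0xEE 0xDB

Derivation:
After byte 1 (0x93): reg=0x03
After byte 2 (0x61): reg=0x29
Register before byte 3: 0x29
After XOR with byte 0x6D: 0x44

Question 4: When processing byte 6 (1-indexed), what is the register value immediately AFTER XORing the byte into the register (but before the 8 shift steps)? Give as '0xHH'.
Register before byte 6: 0x1F
Byte 6: 0x02
0x1F XOR 0x02 = 0x1D

Answer: 0x1D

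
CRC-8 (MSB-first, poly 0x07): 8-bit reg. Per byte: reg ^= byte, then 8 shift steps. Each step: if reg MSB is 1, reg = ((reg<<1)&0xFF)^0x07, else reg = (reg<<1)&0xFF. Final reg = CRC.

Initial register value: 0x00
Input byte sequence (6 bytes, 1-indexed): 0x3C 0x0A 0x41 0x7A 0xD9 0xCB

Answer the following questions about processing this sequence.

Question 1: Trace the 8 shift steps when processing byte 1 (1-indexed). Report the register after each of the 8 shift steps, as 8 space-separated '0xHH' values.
Answer: 0x78 0xF0 0xE7 0xC9 0x95 0x2D 0x5A 0xB4

Derivation:
Register before byte 1: 0x00
After XOR with byte 0x3C: 0x3C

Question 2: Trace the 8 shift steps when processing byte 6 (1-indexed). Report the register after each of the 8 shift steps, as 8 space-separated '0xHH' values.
After byte 1 (0x3C): reg=0xB4
After byte 2 (0x0A): reg=0x33
After byte 3 (0x41): reg=0x59
After byte 4 (0x7A): reg=0xE9
After byte 5 (0xD9): reg=0x90
Register before byte 6: 0x90
After XOR with byte 0xCB: 0x5B

Answer: 0xB6 0x6B 0xD6 0xAB 0x51 0xA2 0x43 0x86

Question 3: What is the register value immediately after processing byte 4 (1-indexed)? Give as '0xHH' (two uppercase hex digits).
After byte 1 (0x3C): reg=0xB4
After byte 2 (0x0A): reg=0x33
After byte 3 (0x41): reg=0x59
After byte 4 (0x7A): reg=0xE9

Answer: 0xE9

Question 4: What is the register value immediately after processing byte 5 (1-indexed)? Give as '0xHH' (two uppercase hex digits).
After byte 1 (0x3C): reg=0xB4
After byte 2 (0x0A): reg=0x33
After byte 3 (0x41): reg=0x59
After byte 4 (0x7A): reg=0xE9
After byte 5 (0xD9): reg=0x90

Answer: 0x90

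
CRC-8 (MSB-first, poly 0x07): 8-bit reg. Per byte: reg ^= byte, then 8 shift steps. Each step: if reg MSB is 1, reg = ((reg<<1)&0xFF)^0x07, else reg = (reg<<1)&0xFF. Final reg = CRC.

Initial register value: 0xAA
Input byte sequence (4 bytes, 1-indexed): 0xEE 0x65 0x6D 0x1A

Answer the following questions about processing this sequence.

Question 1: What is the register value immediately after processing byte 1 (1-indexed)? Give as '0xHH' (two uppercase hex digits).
After byte 1 (0xEE): reg=0xDB

Answer: 0xDB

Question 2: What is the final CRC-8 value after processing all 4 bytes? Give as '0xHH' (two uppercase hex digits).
After byte 1 (0xEE): reg=0xDB
After byte 2 (0x65): reg=0x33
After byte 3 (0x6D): reg=0x9D
After byte 4 (0x1A): reg=0x9C

Answer: 0x9C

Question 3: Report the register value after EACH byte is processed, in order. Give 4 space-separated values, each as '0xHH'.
0xDB 0x33 0x9D 0x9C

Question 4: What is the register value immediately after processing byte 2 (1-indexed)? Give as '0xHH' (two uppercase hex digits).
After byte 1 (0xEE): reg=0xDB
After byte 2 (0x65): reg=0x33

Answer: 0x33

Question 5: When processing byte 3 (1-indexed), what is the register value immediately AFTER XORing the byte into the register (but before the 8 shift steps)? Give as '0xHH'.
Register before byte 3: 0x33
Byte 3: 0x6D
0x33 XOR 0x6D = 0x5E

Answer: 0x5E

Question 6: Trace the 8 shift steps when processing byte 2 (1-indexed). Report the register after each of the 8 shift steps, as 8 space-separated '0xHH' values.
After byte 1 (0xEE): reg=0xDB
Register before byte 2: 0xDB
After XOR with byte 0x65: 0xBE

Answer: 0x7B 0xF6 0xEB 0xD1 0xA5 0x4D 0x9A 0x33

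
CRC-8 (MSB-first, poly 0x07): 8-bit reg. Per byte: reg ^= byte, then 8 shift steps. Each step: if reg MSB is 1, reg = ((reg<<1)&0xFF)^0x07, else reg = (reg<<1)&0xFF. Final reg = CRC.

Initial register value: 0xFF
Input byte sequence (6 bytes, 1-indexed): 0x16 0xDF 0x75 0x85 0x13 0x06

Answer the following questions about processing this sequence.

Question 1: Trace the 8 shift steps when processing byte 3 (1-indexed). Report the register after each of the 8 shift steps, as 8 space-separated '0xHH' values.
Answer: 0x37 0x6E 0xDC 0xBF 0x79 0xF2 0xE3 0xC1

Derivation:
After byte 1 (0x16): reg=0x91
After byte 2 (0xDF): reg=0xED
Register before byte 3: 0xED
After XOR with byte 0x75: 0x98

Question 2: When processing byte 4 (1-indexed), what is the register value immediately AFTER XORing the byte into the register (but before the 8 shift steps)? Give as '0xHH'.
Register before byte 4: 0xC1
Byte 4: 0x85
0xC1 XOR 0x85 = 0x44

Answer: 0x44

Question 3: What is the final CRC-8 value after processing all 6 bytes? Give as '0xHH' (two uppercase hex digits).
Answer: 0x57

Derivation:
After byte 1 (0x16): reg=0x91
After byte 2 (0xDF): reg=0xED
After byte 3 (0x75): reg=0xC1
After byte 4 (0x85): reg=0xDB
After byte 5 (0x13): reg=0x76
After byte 6 (0x06): reg=0x57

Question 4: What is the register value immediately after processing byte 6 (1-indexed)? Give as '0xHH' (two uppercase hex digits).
Answer: 0x57

Derivation:
After byte 1 (0x16): reg=0x91
After byte 2 (0xDF): reg=0xED
After byte 3 (0x75): reg=0xC1
After byte 4 (0x85): reg=0xDB
After byte 5 (0x13): reg=0x76
After byte 6 (0x06): reg=0x57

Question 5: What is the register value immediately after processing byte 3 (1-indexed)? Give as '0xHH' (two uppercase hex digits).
After byte 1 (0x16): reg=0x91
After byte 2 (0xDF): reg=0xED
After byte 3 (0x75): reg=0xC1

Answer: 0xC1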